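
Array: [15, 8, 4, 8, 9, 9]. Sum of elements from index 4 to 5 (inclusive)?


Prefix sums: [0, 15, 23, 27, 35, 44, 53]
Sum[4..5] = prefix[6] - prefix[4] = 53 - 35 = 18


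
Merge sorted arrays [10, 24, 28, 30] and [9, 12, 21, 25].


Compare heads, take smaller each step.
Merged: [9, 10, 12, 21, 24, 25, 28, 30]


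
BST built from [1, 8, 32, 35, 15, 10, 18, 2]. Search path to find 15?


BST root = 1
Search for 15: compare at each node
Path: [1, 8, 32, 15]


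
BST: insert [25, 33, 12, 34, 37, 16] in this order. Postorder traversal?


Root = 25; build tree by BST insertion.
Postorder traversal: [16, 12, 37, 34, 33, 25]


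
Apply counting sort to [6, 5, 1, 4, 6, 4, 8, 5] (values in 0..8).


Count array: [0, 1, 0, 0, 2, 2, 2, 0, 1]
Reconstruct: [1, 4, 4, 5, 5, 6, 6, 8]


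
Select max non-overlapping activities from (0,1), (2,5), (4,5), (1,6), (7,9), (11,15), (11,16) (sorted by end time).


Greedy: pick earliest-ending, then skip overlaps.
Selected (4 activities): [(0, 1), (2, 5), (7, 9), (11, 15)]


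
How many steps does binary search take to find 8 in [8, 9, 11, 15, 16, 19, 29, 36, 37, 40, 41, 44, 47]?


Search for 8:
[0,12] mid=6 arr[6]=29
[0,5] mid=2 arr[2]=11
[0,1] mid=0 arr[0]=8
Total: 3 comparisons


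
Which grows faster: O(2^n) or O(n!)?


exponential grows slower than factorial
O(2^n) is asymptotically smaller; O(n!) grows faster


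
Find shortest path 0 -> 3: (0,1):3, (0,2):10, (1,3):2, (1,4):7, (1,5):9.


Dijkstra from 0:
Distances: {0: 0, 1: 3, 2: 10, 3: 5, 4: 10, 5: 12}
Shortest distance to 3 = 5, path = [0, 1, 3]


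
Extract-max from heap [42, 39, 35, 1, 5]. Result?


Max = 42
Replace root with last, heapify down
Resulting heap: [39, 5, 35, 1]


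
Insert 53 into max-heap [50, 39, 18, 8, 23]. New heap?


Append 53: [50, 39, 18, 8, 23, 53]
Bubble up: swap idx 5(53) with idx 2(18); swap idx 2(53) with idx 0(50)
Result: [53, 39, 50, 8, 23, 18]


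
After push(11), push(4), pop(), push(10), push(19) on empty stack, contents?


push(11) -> [11]
push(4) -> [11, 4]
pop() returns 4 -> [11]
push(10) -> [11, 10]
push(19) -> [11, 10, 19]
Final stack (bottom to top): [11, 10, 19]


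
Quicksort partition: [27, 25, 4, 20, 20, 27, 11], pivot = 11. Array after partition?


Elements <= 11 go left of pivot.
Result: [4, 11, 27, 20, 20, 27, 25], pivot at index 1


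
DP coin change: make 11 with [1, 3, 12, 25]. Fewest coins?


dp[0]=0; dp[i]=1+min(dp[i-c] for c in coins)
...dp[6]=2, dp[7]=3, dp[8]=4, dp[9]=3, dp[10]=4, dp[11]=5
Minimum coins for 11 = 5


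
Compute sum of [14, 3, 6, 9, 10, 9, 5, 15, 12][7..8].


Prefix sums: [0, 14, 17, 23, 32, 42, 51, 56, 71, 83]
Sum[7..8] = prefix[9] - prefix[7] = 83 - 56 = 27


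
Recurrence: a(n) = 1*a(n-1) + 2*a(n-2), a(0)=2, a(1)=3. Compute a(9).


Build bottom-up:
...a(7)=213, a(8)=427, a(9)=1*427+2*213=853


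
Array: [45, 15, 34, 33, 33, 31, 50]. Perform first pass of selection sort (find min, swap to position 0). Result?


After one pass: [15, 45, 34, 33, 33, 31, 50]


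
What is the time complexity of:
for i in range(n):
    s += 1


Per nesting level: O(n) = O(n)
Complexity: O(n)


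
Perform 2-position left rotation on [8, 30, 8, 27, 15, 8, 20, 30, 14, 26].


Left rotate by 2: [8, 27, 15, 8, 20, 30, 14, 26, 8, 30]


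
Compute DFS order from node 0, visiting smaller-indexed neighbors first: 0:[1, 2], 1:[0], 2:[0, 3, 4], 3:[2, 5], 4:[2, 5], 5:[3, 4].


DFS stack-based: start with [0]
Visit order: [0, 1, 2, 3, 5, 4]


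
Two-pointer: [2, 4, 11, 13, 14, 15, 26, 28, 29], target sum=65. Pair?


Two pointers: lo=0, hi=8
No pair sums to 65


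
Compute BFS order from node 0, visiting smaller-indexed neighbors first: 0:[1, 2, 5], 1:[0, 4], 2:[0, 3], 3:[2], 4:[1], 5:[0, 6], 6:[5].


BFS queue: start with [0]
Visit order: [0, 1, 2, 5, 4, 3, 6]


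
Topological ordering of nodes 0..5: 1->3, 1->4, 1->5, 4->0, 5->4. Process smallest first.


Kahn's algorithm, process smallest node first
Order: [1, 2, 3, 5, 4, 0]


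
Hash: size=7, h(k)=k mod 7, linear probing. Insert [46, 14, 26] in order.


Insertions: 46->slot 4; 14->slot 0; 26->slot 5
Table: [14, None, None, None, 46, 26, None]


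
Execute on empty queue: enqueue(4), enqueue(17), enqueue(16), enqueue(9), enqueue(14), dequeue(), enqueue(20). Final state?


enqueue(4) -> [4]
enqueue(17) -> [4, 17]
enqueue(16) -> [4, 17, 16]
enqueue(9) -> [4, 17, 16, 9]
enqueue(14) -> [4, 17, 16, 9, 14]
dequeue() returns 4 -> [17, 16, 9, 14]
enqueue(20) -> [17, 16, 9, 14, 20]
Final queue (front to back): [17, 16, 9, 14, 20]


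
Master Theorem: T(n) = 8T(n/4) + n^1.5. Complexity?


a=8, b=4, c=1.5. log_4(8)=1.5 = c=1.5. Case 2: O(n^c log n) = O(n^1.500 log n)
Complexity: O(n^1.500 log n)


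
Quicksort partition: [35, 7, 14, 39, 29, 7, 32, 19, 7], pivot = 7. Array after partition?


Elements <= 7 go left of pivot.
Result: [7, 7, 7, 39, 29, 35, 32, 19, 14], pivot at index 2


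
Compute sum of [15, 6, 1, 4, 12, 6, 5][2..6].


Prefix sums: [0, 15, 21, 22, 26, 38, 44, 49]
Sum[2..6] = prefix[7] - prefix[2] = 49 - 21 = 28


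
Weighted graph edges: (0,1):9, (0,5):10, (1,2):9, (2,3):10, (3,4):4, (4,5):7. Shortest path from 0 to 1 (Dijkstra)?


Dijkstra from 0:
Distances: {0: 0, 1: 9, 2: 18, 3: 21, 4: 17, 5: 10}
Shortest distance to 1 = 9, path = [0, 1]


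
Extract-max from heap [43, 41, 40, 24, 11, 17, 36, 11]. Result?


Max = 43
Replace root with last, heapify down
Resulting heap: [41, 24, 40, 11, 11, 17, 36]


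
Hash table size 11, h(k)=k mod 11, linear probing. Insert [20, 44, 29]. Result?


Insertions: 20->slot 9; 44->slot 0; 29->slot 7
Table: [44, None, None, None, None, None, None, 29, None, 20, None]


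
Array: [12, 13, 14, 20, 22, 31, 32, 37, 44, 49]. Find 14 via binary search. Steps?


Search for 14:
[0,9] mid=4 arr[4]=22
[0,3] mid=1 arr[1]=13
[2,3] mid=2 arr[2]=14
Total: 3 comparisons


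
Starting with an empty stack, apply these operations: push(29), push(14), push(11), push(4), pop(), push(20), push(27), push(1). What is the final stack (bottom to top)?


push(29) -> [29]
push(14) -> [29, 14]
push(11) -> [29, 14, 11]
push(4) -> [29, 14, 11, 4]
pop() returns 4 -> [29, 14, 11]
push(20) -> [29, 14, 11, 20]
push(27) -> [29, 14, 11, 20, 27]
push(1) -> [29, 14, 11, 20, 27, 1]
Final stack (bottom to top): [29, 14, 11, 20, 27, 1]


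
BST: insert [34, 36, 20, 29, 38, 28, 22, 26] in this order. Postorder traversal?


Root = 34; build tree by BST insertion.
Postorder traversal: [26, 22, 28, 29, 20, 38, 36, 34]


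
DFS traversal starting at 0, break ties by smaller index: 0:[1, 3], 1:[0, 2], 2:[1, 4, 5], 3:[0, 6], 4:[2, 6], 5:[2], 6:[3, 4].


DFS stack-based: start with [0]
Visit order: [0, 1, 2, 4, 6, 3, 5]


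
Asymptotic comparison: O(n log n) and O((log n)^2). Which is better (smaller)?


polylogarithmic grows slower than linearithmic
O((log n)^2) is asymptotically smaller; O(n log n) grows faster


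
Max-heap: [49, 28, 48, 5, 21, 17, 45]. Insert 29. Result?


Append 29: [49, 28, 48, 5, 21, 17, 45, 29]
Bubble up: swap idx 7(29) with idx 3(5); swap idx 3(29) with idx 1(28)
Result: [49, 29, 48, 28, 21, 17, 45, 5]


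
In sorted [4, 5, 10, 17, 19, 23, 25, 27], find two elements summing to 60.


Two pointers: lo=0, hi=7
No pair sums to 60


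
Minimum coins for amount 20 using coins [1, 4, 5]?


dp[0]=0; dp[i]=1+min(dp[i-c] for c in coins)
...dp[15]=3, dp[16]=4, dp[17]=4, dp[18]=4, dp[19]=4, dp[20]=4
Minimum coins for 20 = 4


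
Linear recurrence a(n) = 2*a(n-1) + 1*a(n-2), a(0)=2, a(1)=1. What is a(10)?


Build bottom-up:
...a(8)=746, a(9)=1801, a(10)=2*1801+1*746=4348


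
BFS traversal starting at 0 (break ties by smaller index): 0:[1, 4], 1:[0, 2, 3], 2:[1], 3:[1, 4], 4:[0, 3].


BFS queue: start with [0]
Visit order: [0, 1, 4, 2, 3]


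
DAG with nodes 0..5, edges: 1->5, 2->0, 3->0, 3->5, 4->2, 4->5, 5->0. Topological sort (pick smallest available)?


Kahn's algorithm, process smallest node first
Order: [1, 3, 4, 2, 5, 0]


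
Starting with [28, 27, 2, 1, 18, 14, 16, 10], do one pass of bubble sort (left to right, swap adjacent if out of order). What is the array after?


After one pass: [27, 2, 1, 18, 14, 16, 10, 28]


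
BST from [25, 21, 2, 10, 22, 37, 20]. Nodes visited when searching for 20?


BST root = 25
Search for 20: compare at each node
Path: [25, 21, 2, 10, 20]


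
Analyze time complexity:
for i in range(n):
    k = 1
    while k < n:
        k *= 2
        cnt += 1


Per nesting level: O(n) * O(log n) = O(n log n)
Complexity: O(n log n)


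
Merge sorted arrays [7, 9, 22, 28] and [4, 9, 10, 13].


Compare heads, take smaller each step.
Merged: [4, 7, 9, 9, 10, 13, 22, 28]


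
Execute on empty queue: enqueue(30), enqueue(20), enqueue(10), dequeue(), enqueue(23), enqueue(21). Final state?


enqueue(30) -> [30]
enqueue(20) -> [30, 20]
enqueue(10) -> [30, 20, 10]
dequeue() returns 30 -> [20, 10]
enqueue(23) -> [20, 10, 23]
enqueue(21) -> [20, 10, 23, 21]
Final queue (front to back): [20, 10, 23, 21]


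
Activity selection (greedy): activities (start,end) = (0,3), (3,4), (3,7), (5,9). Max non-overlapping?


Greedy: pick earliest-ending, then skip overlaps.
Selected (3 activities): [(0, 3), (3, 4), (5, 9)]


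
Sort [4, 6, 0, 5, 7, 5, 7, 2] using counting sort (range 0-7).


Count array: [1, 0, 1, 0, 1, 2, 1, 2]
Reconstruct: [0, 2, 4, 5, 5, 6, 7, 7]


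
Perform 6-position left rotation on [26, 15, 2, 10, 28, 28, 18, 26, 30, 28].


Left rotate by 6: [18, 26, 30, 28, 26, 15, 2, 10, 28, 28]


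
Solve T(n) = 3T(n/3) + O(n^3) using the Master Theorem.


a=3, b=3, c=3. log_3(3)=1 < c=3. Case 3: O(n^c) = O(n^3)
Complexity: O(n^3)


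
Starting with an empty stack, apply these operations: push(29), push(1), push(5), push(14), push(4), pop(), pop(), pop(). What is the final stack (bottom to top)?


push(29) -> [29]
push(1) -> [29, 1]
push(5) -> [29, 1, 5]
push(14) -> [29, 1, 5, 14]
push(4) -> [29, 1, 5, 14, 4]
pop() returns 4 -> [29, 1, 5, 14]
pop() returns 14 -> [29, 1, 5]
pop() returns 5 -> [29, 1]
Final stack (bottom to top): [29, 1]


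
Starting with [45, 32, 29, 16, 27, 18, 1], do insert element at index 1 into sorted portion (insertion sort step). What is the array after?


After one pass: [32, 45, 29, 16, 27, 18, 1]


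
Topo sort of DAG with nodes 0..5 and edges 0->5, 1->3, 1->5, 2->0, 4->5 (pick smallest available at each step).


Kahn's algorithm, process smallest node first
Order: [1, 2, 0, 3, 4, 5]


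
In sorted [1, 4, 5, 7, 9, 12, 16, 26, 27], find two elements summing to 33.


Two pointers: lo=0, hi=8
Found pair: (7, 26) summing to 33


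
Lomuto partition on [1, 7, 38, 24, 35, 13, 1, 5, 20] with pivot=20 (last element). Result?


Elements <= 20 go left of pivot.
Result: [1, 7, 13, 1, 5, 20, 24, 35, 38], pivot at index 5


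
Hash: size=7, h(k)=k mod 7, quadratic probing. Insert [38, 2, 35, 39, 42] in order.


Insertions: 38->slot 3; 2->slot 2; 35->slot 0; 39->slot 4; 42->slot 1
Table: [35, 42, 2, 38, 39, None, None]


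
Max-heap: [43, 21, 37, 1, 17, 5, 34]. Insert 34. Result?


Append 34: [43, 21, 37, 1, 17, 5, 34, 34]
Bubble up: swap idx 7(34) with idx 3(1); swap idx 3(34) with idx 1(21)
Result: [43, 34, 37, 21, 17, 5, 34, 1]


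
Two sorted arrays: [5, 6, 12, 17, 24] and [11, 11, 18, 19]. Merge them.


Compare heads, take smaller each step.
Merged: [5, 6, 11, 11, 12, 17, 18, 19, 24]


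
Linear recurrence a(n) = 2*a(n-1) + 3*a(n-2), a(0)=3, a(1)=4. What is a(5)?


Build bottom-up:
...a(3)=46, a(4)=143, a(5)=2*143+3*46=424


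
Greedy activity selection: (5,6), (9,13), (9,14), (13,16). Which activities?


Greedy: pick earliest-ending, then skip overlaps.
Selected (3 activities): [(5, 6), (9, 13), (13, 16)]


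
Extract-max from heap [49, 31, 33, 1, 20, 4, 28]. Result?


Max = 49
Replace root with last, heapify down
Resulting heap: [33, 31, 28, 1, 20, 4]


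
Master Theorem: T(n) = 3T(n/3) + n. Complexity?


a=3, b=3, c=1. log_3(3)=1 = c=1. Case 2: O(n^c log n) = O(n log n)
Complexity: O(n log n)


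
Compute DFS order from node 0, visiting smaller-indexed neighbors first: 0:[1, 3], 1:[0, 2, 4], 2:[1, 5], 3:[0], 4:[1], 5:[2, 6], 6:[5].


DFS stack-based: start with [0]
Visit order: [0, 1, 2, 5, 6, 4, 3]


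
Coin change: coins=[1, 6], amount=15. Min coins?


dp[0]=0; dp[i]=1+min(dp[i-c] for c in coins)
...dp[10]=5, dp[11]=6, dp[12]=2, dp[13]=3, dp[14]=4, dp[15]=5
Minimum coins for 15 = 5


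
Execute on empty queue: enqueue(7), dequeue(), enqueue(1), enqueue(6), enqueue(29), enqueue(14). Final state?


enqueue(7) -> [7]
dequeue() returns 7 -> []
enqueue(1) -> [1]
enqueue(6) -> [1, 6]
enqueue(29) -> [1, 6, 29]
enqueue(14) -> [1, 6, 29, 14]
Final queue (front to back): [1, 6, 29, 14]


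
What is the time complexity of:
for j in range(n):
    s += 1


Per nesting level: O(n) = O(n)
Complexity: O(n)


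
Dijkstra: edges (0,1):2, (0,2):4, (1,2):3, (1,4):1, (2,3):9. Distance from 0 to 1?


Dijkstra from 0:
Distances: {0: 0, 1: 2, 2: 4, 3: 13, 4: 3}
Shortest distance to 1 = 2, path = [0, 1]


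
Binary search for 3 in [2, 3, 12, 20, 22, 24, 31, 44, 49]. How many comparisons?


Search for 3:
[0,8] mid=4 arr[4]=22
[0,3] mid=1 arr[1]=3
Total: 2 comparisons


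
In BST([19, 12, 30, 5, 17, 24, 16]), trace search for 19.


BST root = 19
Search for 19: compare at each node
Path: [19]


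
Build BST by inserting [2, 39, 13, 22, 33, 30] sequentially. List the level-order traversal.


Root = 2; build tree by BST insertion.
Level-Order traversal: [2, 39, 13, 22, 33, 30]


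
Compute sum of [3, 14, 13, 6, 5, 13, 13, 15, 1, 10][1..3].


Prefix sums: [0, 3, 17, 30, 36, 41, 54, 67, 82, 83, 93]
Sum[1..3] = prefix[4] - prefix[1] = 36 - 3 = 33


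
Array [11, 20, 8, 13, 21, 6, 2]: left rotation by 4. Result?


Left rotate by 4: [21, 6, 2, 11, 20, 8, 13]


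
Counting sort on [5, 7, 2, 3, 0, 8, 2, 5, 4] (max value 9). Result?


Count array: [1, 0, 2, 1, 1, 2, 0, 1, 1, 0]
Reconstruct: [0, 2, 2, 3, 4, 5, 5, 7, 8]


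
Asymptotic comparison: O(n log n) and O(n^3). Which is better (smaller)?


linearithmic grows slower than cubic
O(n log n) is asymptotically smaller; O(n^3) grows faster


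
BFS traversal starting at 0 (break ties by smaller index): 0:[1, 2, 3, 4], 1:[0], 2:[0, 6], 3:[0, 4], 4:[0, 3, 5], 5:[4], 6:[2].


BFS queue: start with [0]
Visit order: [0, 1, 2, 3, 4, 6, 5]


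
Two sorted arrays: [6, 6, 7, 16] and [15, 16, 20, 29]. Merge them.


Compare heads, take smaller each step.
Merged: [6, 6, 7, 15, 16, 16, 20, 29]


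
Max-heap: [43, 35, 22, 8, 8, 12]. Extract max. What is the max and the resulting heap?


Max = 43
Replace root with last, heapify down
Resulting heap: [35, 12, 22, 8, 8]


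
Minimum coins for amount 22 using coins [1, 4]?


dp[0]=0; dp[i]=1+min(dp[i-c] for c in coins)
...dp[17]=5, dp[18]=6, dp[19]=7, dp[20]=5, dp[21]=6, dp[22]=7
Minimum coins for 22 = 7


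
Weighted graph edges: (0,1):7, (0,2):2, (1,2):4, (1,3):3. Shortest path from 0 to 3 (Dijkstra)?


Dijkstra from 0:
Distances: {0: 0, 1: 6, 2: 2, 3: 9}
Shortest distance to 3 = 9, path = [0, 2, 1, 3]


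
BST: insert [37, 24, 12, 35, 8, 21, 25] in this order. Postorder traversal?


Root = 37; build tree by BST insertion.
Postorder traversal: [8, 21, 12, 25, 35, 24, 37]


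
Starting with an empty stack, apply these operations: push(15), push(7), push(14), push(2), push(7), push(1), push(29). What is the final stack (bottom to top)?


push(15) -> [15]
push(7) -> [15, 7]
push(14) -> [15, 7, 14]
push(2) -> [15, 7, 14, 2]
push(7) -> [15, 7, 14, 2, 7]
push(1) -> [15, 7, 14, 2, 7, 1]
push(29) -> [15, 7, 14, 2, 7, 1, 29]
Final stack (bottom to top): [15, 7, 14, 2, 7, 1, 29]


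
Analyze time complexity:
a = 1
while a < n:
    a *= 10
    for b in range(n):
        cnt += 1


Per nesting level: O(log n) * O(n) = O(n log n)
Complexity: O(n log n)


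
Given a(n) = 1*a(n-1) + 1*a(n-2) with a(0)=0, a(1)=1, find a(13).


Build bottom-up:
...a(11)=89, a(12)=144, a(13)=1*144+1*89=233


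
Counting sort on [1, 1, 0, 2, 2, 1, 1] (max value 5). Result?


Count array: [1, 4, 2, 0, 0, 0]
Reconstruct: [0, 1, 1, 1, 1, 2, 2]


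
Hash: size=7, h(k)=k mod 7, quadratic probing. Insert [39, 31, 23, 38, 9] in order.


Insertions: 39->slot 4; 31->slot 3; 23->slot 2; 38->slot 0; 9->slot 6
Table: [38, None, 23, 31, 39, None, 9]


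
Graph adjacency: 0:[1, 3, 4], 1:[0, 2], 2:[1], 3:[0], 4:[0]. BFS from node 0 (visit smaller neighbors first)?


BFS queue: start with [0]
Visit order: [0, 1, 3, 4, 2]


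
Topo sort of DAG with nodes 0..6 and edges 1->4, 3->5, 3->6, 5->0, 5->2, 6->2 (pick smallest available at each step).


Kahn's algorithm, process smallest node first
Order: [1, 3, 4, 5, 0, 6, 2]


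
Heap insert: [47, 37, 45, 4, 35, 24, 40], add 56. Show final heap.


Append 56: [47, 37, 45, 4, 35, 24, 40, 56]
Bubble up: swap idx 7(56) with idx 3(4); swap idx 3(56) with idx 1(37); swap idx 1(56) with idx 0(47)
Result: [56, 47, 45, 37, 35, 24, 40, 4]


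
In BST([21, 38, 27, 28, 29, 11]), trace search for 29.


BST root = 21
Search for 29: compare at each node
Path: [21, 38, 27, 28, 29]


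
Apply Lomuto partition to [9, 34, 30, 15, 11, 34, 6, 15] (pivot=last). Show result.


Elements <= 15 go left of pivot.
Result: [9, 15, 11, 6, 15, 34, 34, 30], pivot at index 4


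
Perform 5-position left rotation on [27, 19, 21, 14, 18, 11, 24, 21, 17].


Left rotate by 5: [11, 24, 21, 17, 27, 19, 21, 14, 18]


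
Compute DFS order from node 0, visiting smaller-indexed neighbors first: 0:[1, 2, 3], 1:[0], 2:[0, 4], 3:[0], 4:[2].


DFS stack-based: start with [0]
Visit order: [0, 1, 2, 4, 3]


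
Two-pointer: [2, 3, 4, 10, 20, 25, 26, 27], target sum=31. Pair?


Two pointers: lo=0, hi=7
Found pair: (4, 27) summing to 31


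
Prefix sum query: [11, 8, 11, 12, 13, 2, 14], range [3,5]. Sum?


Prefix sums: [0, 11, 19, 30, 42, 55, 57, 71]
Sum[3..5] = prefix[6] - prefix[3] = 57 - 30 = 27


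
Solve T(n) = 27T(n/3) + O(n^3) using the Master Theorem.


a=27, b=3, c=3. log_3(27)=3 = c=3. Case 2: O(n^c log n) = O(n^3 log n)
Complexity: O(n^3 log n)


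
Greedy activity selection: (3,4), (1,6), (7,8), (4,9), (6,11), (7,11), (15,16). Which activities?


Greedy: pick earliest-ending, then skip overlaps.
Selected (3 activities): [(3, 4), (7, 8), (15, 16)]


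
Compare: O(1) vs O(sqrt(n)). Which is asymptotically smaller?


constant grows slower than sublinear
O(1) is asymptotically smaller; O(sqrt(n)) grows faster


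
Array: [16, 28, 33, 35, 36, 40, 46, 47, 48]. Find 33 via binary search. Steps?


Search for 33:
[0,8] mid=4 arr[4]=36
[0,3] mid=1 arr[1]=28
[2,3] mid=2 arr[2]=33
Total: 3 comparisons


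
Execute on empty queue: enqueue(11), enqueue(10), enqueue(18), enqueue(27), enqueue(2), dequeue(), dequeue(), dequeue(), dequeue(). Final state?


enqueue(11) -> [11]
enqueue(10) -> [11, 10]
enqueue(18) -> [11, 10, 18]
enqueue(27) -> [11, 10, 18, 27]
enqueue(2) -> [11, 10, 18, 27, 2]
dequeue() returns 11 -> [10, 18, 27, 2]
dequeue() returns 10 -> [18, 27, 2]
dequeue() returns 18 -> [27, 2]
dequeue() returns 27 -> [2]
Final queue (front to back): [2]


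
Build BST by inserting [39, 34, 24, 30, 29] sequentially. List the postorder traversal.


Root = 39; build tree by BST insertion.
Postorder traversal: [29, 30, 24, 34, 39]


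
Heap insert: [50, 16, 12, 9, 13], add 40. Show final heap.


Append 40: [50, 16, 12, 9, 13, 40]
Bubble up: swap idx 5(40) with idx 2(12)
Result: [50, 16, 40, 9, 13, 12]


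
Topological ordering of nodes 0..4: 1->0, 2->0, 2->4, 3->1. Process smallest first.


Kahn's algorithm, process smallest node first
Order: [2, 3, 1, 0, 4]


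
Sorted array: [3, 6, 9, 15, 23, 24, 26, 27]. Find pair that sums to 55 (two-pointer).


Two pointers: lo=0, hi=7
No pair sums to 55


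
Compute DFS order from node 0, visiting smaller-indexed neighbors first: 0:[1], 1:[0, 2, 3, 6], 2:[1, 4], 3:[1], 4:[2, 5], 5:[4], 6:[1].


DFS stack-based: start with [0]
Visit order: [0, 1, 2, 4, 5, 3, 6]


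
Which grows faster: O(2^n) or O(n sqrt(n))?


n^1.5 grows slower than exponential
O(n sqrt(n)) is asymptotically smaller; O(2^n) grows faster


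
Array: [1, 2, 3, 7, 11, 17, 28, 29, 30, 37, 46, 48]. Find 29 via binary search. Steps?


Search for 29:
[0,11] mid=5 arr[5]=17
[6,11] mid=8 arr[8]=30
[6,7] mid=6 arr[6]=28
[7,7] mid=7 arr[7]=29
Total: 4 comparisons


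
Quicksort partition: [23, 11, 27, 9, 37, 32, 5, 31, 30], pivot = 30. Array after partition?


Elements <= 30 go left of pivot.
Result: [23, 11, 27, 9, 5, 30, 37, 31, 32], pivot at index 5


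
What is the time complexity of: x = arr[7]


Analysis: constant-time operation, no loop
Complexity: O(1)


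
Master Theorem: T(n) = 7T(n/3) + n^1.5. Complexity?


a=7, b=3, c=1.5. log_3(7)=1.771 > c=1.5. Case 1: O(n^log_b(a)) = O(n^1.771)
Complexity: O(n^1.771)


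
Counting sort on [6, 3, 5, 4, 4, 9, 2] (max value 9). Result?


Count array: [0, 0, 1, 1, 2, 1, 1, 0, 0, 1]
Reconstruct: [2, 3, 4, 4, 5, 6, 9]


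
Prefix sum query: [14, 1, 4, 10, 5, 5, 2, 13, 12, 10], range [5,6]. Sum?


Prefix sums: [0, 14, 15, 19, 29, 34, 39, 41, 54, 66, 76]
Sum[5..6] = prefix[7] - prefix[5] = 41 - 34 = 7


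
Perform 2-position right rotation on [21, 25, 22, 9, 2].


Right rotate by 2: [9, 2, 21, 25, 22]


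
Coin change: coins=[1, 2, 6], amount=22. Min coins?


dp[0]=0; dp[i]=1+min(dp[i-c] for c in coins)
...dp[17]=5, dp[18]=3, dp[19]=4, dp[20]=4, dp[21]=5, dp[22]=5
Minimum coins for 22 = 5


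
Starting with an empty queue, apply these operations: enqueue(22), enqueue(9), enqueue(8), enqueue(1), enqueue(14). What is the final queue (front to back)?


enqueue(22) -> [22]
enqueue(9) -> [22, 9]
enqueue(8) -> [22, 9, 8]
enqueue(1) -> [22, 9, 8, 1]
enqueue(14) -> [22, 9, 8, 1, 14]
Final queue (front to back): [22, 9, 8, 1, 14]


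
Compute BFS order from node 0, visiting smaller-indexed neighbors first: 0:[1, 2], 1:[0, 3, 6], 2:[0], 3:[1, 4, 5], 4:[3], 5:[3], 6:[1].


BFS queue: start with [0]
Visit order: [0, 1, 2, 3, 6, 4, 5]


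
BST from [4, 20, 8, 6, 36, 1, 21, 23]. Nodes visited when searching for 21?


BST root = 4
Search for 21: compare at each node
Path: [4, 20, 36, 21]


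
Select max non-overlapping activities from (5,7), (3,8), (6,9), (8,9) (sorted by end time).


Greedy: pick earliest-ending, then skip overlaps.
Selected (2 activities): [(5, 7), (8, 9)]


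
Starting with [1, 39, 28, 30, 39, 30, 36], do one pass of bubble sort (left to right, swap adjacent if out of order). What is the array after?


After one pass: [1, 28, 30, 39, 30, 36, 39]


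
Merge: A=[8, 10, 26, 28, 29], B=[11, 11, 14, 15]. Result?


Compare heads, take smaller each step.
Merged: [8, 10, 11, 11, 14, 15, 26, 28, 29]


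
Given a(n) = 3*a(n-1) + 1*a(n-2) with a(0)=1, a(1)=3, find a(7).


Build bottom-up:
...a(5)=360, a(6)=1189, a(7)=3*1189+1*360=3927


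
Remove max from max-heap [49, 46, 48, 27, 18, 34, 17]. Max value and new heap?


Max = 49
Replace root with last, heapify down
Resulting heap: [48, 46, 34, 27, 18, 17]


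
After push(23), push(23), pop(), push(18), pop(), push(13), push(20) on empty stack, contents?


push(23) -> [23]
push(23) -> [23, 23]
pop() returns 23 -> [23]
push(18) -> [23, 18]
pop() returns 18 -> [23]
push(13) -> [23, 13]
push(20) -> [23, 13, 20]
Final stack (bottom to top): [23, 13, 20]


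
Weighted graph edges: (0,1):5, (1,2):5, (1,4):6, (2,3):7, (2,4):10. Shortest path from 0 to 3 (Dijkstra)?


Dijkstra from 0:
Distances: {0: 0, 1: 5, 2: 10, 3: 17, 4: 11}
Shortest distance to 3 = 17, path = [0, 1, 2, 3]


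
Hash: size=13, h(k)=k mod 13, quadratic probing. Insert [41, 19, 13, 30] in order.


Insertions: 41->slot 2; 19->slot 6; 13->slot 0; 30->slot 4
Table: [13, None, 41, None, 30, None, 19, None, None, None, None, None, None]


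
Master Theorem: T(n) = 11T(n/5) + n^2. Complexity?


a=11, b=5, c=2. log_5(11)=1.490 < c=2. Case 3: O(n^c) = O(n^2)
Complexity: O(n^2)


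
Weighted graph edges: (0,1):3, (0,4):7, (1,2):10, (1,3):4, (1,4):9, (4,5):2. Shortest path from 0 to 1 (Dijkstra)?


Dijkstra from 0:
Distances: {0: 0, 1: 3, 2: 13, 3: 7, 4: 7, 5: 9}
Shortest distance to 1 = 3, path = [0, 1]


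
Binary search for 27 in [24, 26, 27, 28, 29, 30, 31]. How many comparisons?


Search for 27:
[0,6] mid=3 arr[3]=28
[0,2] mid=1 arr[1]=26
[2,2] mid=2 arr[2]=27
Total: 3 comparisons


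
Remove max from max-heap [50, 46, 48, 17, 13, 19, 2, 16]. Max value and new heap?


Max = 50
Replace root with last, heapify down
Resulting heap: [48, 46, 19, 17, 13, 16, 2]


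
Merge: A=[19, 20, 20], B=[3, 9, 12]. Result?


Compare heads, take smaller each step.
Merged: [3, 9, 12, 19, 20, 20]


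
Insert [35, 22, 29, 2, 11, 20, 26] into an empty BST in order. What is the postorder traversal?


Root = 35; build tree by BST insertion.
Postorder traversal: [20, 11, 2, 26, 29, 22, 35]


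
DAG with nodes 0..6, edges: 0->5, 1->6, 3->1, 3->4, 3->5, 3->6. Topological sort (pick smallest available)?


Kahn's algorithm, process smallest node first
Order: [0, 2, 3, 1, 4, 5, 6]


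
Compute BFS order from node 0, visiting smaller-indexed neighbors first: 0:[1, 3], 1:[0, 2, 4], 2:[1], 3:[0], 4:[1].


BFS queue: start with [0]
Visit order: [0, 1, 3, 2, 4]


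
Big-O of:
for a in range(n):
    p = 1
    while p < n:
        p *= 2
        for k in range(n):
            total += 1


Per nesting level: O(n) * O(log n) * O(n) = O(n^2 log n)
Complexity: O(n^2 log n)


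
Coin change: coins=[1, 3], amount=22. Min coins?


dp[0]=0; dp[i]=1+min(dp[i-c] for c in coins)
...dp[17]=7, dp[18]=6, dp[19]=7, dp[20]=8, dp[21]=7, dp[22]=8
Minimum coins for 22 = 8


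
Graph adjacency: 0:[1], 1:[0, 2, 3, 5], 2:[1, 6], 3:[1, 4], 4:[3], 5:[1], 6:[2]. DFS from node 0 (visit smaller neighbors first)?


DFS stack-based: start with [0]
Visit order: [0, 1, 2, 6, 3, 4, 5]


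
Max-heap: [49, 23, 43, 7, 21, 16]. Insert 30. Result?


Append 30: [49, 23, 43, 7, 21, 16, 30]
Bubble up: no swaps needed
Result: [49, 23, 43, 7, 21, 16, 30]


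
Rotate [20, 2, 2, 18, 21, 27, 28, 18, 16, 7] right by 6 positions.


Right rotate by 6: [21, 27, 28, 18, 16, 7, 20, 2, 2, 18]


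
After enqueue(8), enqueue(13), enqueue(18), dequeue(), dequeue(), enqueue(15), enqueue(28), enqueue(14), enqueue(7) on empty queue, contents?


enqueue(8) -> [8]
enqueue(13) -> [8, 13]
enqueue(18) -> [8, 13, 18]
dequeue() returns 8 -> [13, 18]
dequeue() returns 13 -> [18]
enqueue(15) -> [18, 15]
enqueue(28) -> [18, 15, 28]
enqueue(14) -> [18, 15, 28, 14]
enqueue(7) -> [18, 15, 28, 14, 7]
Final queue (front to back): [18, 15, 28, 14, 7]


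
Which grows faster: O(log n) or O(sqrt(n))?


logarithmic grows slower than sublinear
O(log n) is asymptotically smaller; O(sqrt(n)) grows faster


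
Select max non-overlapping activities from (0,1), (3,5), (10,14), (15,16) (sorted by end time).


Greedy: pick earliest-ending, then skip overlaps.
Selected (4 activities): [(0, 1), (3, 5), (10, 14), (15, 16)]


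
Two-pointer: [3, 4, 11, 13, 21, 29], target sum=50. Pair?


Two pointers: lo=0, hi=5
Found pair: (21, 29) summing to 50


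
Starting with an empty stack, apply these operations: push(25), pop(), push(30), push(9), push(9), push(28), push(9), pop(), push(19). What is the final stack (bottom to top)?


push(25) -> [25]
pop() returns 25 -> []
push(30) -> [30]
push(9) -> [30, 9]
push(9) -> [30, 9, 9]
push(28) -> [30, 9, 9, 28]
push(9) -> [30, 9, 9, 28, 9]
pop() returns 9 -> [30, 9, 9, 28]
push(19) -> [30, 9, 9, 28, 19]
Final stack (bottom to top): [30, 9, 9, 28, 19]


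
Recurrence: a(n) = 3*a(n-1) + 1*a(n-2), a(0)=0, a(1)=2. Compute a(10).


Build bottom-up:
...a(8)=7854, a(9)=25940, a(10)=3*25940+1*7854=85674


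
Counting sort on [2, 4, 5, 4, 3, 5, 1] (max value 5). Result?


Count array: [0, 1, 1, 1, 2, 2]
Reconstruct: [1, 2, 3, 4, 4, 5, 5]


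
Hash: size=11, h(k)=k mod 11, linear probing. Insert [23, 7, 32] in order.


Insertions: 23->slot 1; 7->slot 7; 32->slot 10
Table: [None, 23, None, None, None, None, None, 7, None, None, 32]


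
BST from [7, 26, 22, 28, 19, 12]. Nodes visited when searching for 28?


BST root = 7
Search for 28: compare at each node
Path: [7, 26, 28]


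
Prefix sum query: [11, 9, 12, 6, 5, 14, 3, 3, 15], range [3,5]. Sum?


Prefix sums: [0, 11, 20, 32, 38, 43, 57, 60, 63, 78]
Sum[3..5] = prefix[6] - prefix[3] = 57 - 32 = 25


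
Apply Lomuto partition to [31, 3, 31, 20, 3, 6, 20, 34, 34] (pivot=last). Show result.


Elements <= 34 go left of pivot.
Result: [31, 3, 31, 20, 3, 6, 20, 34, 34], pivot at index 8


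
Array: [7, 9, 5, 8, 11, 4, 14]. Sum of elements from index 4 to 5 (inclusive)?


Prefix sums: [0, 7, 16, 21, 29, 40, 44, 58]
Sum[4..5] = prefix[6] - prefix[4] = 44 - 29 = 15


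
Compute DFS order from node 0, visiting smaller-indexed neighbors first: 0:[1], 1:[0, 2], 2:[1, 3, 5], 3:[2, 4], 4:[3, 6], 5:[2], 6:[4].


DFS stack-based: start with [0]
Visit order: [0, 1, 2, 3, 4, 6, 5]


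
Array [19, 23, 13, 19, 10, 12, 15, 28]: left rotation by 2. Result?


Left rotate by 2: [13, 19, 10, 12, 15, 28, 19, 23]


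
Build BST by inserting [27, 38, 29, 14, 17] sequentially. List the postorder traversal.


Root = 27; build tree by BST insertion.
Postorder traversal: [17, 14, 29, 38, 27]


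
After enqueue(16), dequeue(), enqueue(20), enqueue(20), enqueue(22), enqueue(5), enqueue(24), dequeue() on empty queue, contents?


enqueue(16) -> [16]
dequeue() returns 16 -> []
enqueue(20) -> [20]
enqueue(20) -> [20, 20]
enqueue(22) -> [20, 20, 22]
enqueue(5) -> [20, 20, 22, 5]
enqueue(24) -> [20, 20, 22, 5, 24]
dequeue() returns 20 -> [20, 22, 5, 24]
Final queue (front to back): [20, 22, 5, 24]


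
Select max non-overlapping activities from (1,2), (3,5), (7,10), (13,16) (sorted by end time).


Greedy: pick earliest-ending, then skip overlaps.
Selected (4 activities): [(1, 2), (3, 5), (7, 10), (13, 16)]


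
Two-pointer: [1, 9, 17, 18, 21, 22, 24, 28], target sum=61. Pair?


Two pointers: lo=0, hi=7
No pair sums to 61


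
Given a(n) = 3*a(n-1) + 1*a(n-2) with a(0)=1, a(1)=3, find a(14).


Build bottom-up:
...a(12)=1543321, a(13)=5097243, a(14)=3*5097243+1*1543321=16835050


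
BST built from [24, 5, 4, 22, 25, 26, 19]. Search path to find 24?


BST root = 24
Search for 24: compare at each node
Path: [24]


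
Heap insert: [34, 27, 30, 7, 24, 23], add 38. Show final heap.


Append 38: [34, 27, 30, 7, 24, 23, 38]
Bubble up: swap idx 6(38) with idx 2(30); swap idx 2(38) with idx 0(34)
Result: [38, 27, 34, 7, 24, 23, 30]


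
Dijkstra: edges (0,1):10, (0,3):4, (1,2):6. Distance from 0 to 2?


Dijkstra from 0:
Distances: {0: 0, 1: 10, 2: 16, 3: 4}
Shortest distance to 2 = 16, path = [0, 1, 2]


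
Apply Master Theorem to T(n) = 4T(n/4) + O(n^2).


a=4, b=4, c=2. log_4(4)=1 < c=2. Case 3: O(n^c) = O(n^2)
Complexity: O(n^2)


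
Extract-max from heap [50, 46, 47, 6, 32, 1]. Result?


Max = 50
Replace root with last, heapify down
Resulting heap: [47, 46, 1, 6, 32]


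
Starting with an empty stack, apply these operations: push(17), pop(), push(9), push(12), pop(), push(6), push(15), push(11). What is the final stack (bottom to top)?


push(17) -> [17]
pop() returns 17 -> []
push(9) -> [9]
push(12) -> [9, 12]
pop() returns 12 -> [9]
push(6) -> [9, 6]
push(15) -> [9, 6, 15]
push(11) -> [9, 6, 15, 11]
Final stack (bottom to top): [9, 6, 15, 11]


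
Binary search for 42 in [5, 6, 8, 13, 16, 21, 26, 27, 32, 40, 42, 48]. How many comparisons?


Search for 42:
[0,11] mid=5 arr[5]=21
[6,11] mid=8 arr[8]=32
[9,11] mid=10 arr[10]=42
Total: 3 comparisons


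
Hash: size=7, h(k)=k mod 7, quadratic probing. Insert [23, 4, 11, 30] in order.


Insertions: 23->slot 2; 4->slot 4; 11->slot 5; 30->slot 3
Table: [None, None, 23, 30, 4, 11, None]


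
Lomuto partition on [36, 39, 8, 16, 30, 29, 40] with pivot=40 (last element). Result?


Elements <= 40 go left of pivot.
Result: [36, 39, 8, 16, 30, 29, 40], pivot at index 6


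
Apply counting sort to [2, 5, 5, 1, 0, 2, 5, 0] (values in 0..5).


Count array: [2, 1, 2, 0, 0, 3]
Reconstruct: [0, 0, 1, 2, 2, 5, 5, 5]


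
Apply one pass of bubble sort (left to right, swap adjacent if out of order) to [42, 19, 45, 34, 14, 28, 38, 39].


After one pass: [19, 42, 34, 14, 28, 38, 39, 45]


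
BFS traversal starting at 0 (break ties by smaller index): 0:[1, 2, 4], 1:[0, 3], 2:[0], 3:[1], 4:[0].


BFS queue: start with [0]
Visit order: [0, 1, 2, 4, 3]


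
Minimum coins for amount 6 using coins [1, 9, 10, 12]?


dp[0]=0; dp[i]=1+min(dp[i-c] for c in coins)
...dp[1]=1, dp[2]=2, dp[3]=3, dp[4]=4, dp[5]=5, dp[6]=6
Minimum coins for 6 = 6


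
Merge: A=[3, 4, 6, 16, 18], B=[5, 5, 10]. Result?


Compare heads, take smaller each step.
Merged: [3, 4, 5, 5, 6, 10, 16, 18]


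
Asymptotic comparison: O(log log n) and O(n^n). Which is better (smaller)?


double-logarithmic grows slower than n^n
O(log log n) is asymptotically smaller; O(n^n) grows faster


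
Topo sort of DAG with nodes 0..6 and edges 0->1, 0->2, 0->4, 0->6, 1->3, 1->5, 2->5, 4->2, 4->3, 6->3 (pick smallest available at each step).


Kahn's algorithm, process smallest node first
Order: [0, 1, 4, 2, 5, 6, 3]


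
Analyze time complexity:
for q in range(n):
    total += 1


Per nesting level: O(n) = O(n)
Complexity: O(n)


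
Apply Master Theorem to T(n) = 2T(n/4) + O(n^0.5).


a=2, b=4, c=0.5. log_4(2)=0.5 = c=0.5. Case 2: O(n^c log n) = O(sqrt(n) log n)
Complexity: O(sqrt(n) log n)


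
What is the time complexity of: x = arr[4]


Analysis: constant-time operation, no loop
Complexity: O(1)


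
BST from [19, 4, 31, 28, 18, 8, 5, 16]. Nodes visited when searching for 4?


BST root = 19
Search for 4: compare at each node
Path: [19, 4]


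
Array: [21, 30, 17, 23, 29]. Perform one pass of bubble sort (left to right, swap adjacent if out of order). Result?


After one pass: [21, 17, 23, 29, 30]


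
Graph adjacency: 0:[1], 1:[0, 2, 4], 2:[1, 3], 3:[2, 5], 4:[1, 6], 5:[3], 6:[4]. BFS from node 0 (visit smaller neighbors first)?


BFS queue: start with [0]
Visit order: [0, 1, 2, 4, 3, 6, 5]


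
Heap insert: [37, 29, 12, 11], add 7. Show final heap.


Append 7: [37, 29, 12, 11, 7]
Bubble up: no swaps needed
Result: [37, 29, 12, 11, 7]


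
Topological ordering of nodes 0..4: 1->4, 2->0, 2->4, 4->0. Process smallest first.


Kahn's algorithm, process smallest node first
Order: [1, 2, 3, 4, 0]


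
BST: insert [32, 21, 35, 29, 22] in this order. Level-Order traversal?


Root = 32; build tree by BST insertion.
Level-Order traversal: [32, 21, 35, 29, 22]


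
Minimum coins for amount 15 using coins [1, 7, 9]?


dp[0]=0; dp[i]=1+min(dp[i-c] for c in coins)
...dp[10]=2, dp[11]=3, dp[12]=4, dp[13]=5, dp[14]=2, dp[15]=3
Minimum coins for 15 = 3


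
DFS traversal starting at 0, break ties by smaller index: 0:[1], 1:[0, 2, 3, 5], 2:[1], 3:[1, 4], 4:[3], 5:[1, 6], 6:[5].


DFS stack-based: start with [0]
Visit order: [0, 1, 2, 3, 4, 5, 6]


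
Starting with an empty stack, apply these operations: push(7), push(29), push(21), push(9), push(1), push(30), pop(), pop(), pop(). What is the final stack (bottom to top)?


push(7) -> [7]
push(29) -> [7, 29]
push(21) -> [7, 29, 21]
push(9) -> [7, 29, 21, 9]
push(1) -> [7, 29, 21, 9, 1]
push(30) -> [7, 29, 21, 9, 1, 30]
pop() returns 30 -> [7, 29, 21, 9, 1]
pop() returns 1 -> [7, 29, 21, 9]
pop() returns 9 -> [7, 29, 21]
Final stack (bottom to top): [7, 29, 21]


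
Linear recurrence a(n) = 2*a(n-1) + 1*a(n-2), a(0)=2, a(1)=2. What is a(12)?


Build bottom-up:
...a(10)=6726, a(11)=16238, a(12)=2*16238+1*6726=39202


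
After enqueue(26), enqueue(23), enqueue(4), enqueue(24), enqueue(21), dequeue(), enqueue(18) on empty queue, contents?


enqueue(26) -> [26]
enqueue(23) -> [26, 23]
enqueue(4) -> [26, 23, 4]
enqueue(24) -> [26, 23, 4, 24]
enqueue(21) -> [26, 23, 4, 24, 21]
dequeue() returns 26 -> [23, 4, 24, 21]
enqueue(18) -> [23, 4, 24, 21, 18]
Final queue (front to back): [23, 4, 24, 21, 18]


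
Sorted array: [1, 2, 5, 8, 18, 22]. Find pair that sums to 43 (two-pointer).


Two pointers: lo=0, hi=5
No pair sums to 43


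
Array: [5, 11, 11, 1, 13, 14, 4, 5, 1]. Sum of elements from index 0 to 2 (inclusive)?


Prefix sums: [0, 5, 16, 27, 28, 41, 55, 59, 64, 65]
Sum[0..2] = prefix[3] - prefix[0] = 27 - 0 = 27


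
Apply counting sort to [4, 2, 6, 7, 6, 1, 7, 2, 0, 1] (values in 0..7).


Count array: [1, 2, 2, 0, 1, 0, 2, 2]
Reconstruct: [0, 1, 1, 2, 2, 4, 6, 6, 7, 7]


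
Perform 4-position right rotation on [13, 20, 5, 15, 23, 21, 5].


Right rotate by 4: [15, 23, 21, 5, 13, 20, 5]


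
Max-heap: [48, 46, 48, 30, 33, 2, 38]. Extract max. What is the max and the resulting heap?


Max = 48
Replace root with last, heapify down
Resulting heap: [48, 46, 38, 30, 33, 2]


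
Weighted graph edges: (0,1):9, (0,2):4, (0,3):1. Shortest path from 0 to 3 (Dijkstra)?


Dijkstra from 0:
Distances: {0: 0, 1: 9, 2: 4, 3: 1}
Shortest distance to 3 = 1, path = [0, 3]


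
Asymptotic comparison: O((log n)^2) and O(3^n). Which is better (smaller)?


polylogarithmic grows slower than exponential (base 3)
O((log n)^2) is asymptotically smaller; O(3^n) grows faster


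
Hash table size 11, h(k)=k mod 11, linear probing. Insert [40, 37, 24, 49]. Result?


Insertions: 40->slot 7; 37->slot 4; 24->slot 2; 49->slot 5
Table: [None, None, 24, None, 37, 49, None, 40, None, None, None]


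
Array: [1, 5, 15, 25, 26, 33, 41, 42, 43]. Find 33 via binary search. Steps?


Search for 33:
[0,8] mid=4 arr[4]=26
[5,8] mid=6 arr[6]=41
[5,5] mid=5 arr[5]=33
Total: 3 comparisons


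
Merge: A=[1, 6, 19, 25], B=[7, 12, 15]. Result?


Compare heads, take smaller each step.
Merged: [1, 6, 7, 12, 15, 19, 25]


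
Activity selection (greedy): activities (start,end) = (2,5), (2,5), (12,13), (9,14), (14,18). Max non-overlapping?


Greedy: pick earliest-ending, then skip overlaps.
Selected (3 activities): [(2, 5), (12, 13), (14, 18)]


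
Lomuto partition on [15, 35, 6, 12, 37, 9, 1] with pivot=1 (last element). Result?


Elements <= 1 go left of pivot.
Result: [1, 35, 6, 12, 37, 9, 15], pivot at index 0


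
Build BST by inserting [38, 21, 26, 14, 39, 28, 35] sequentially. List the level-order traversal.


Root = 38; build tree by BST insertion.
Level-Order traversal: [38, 21, 39, 14, 26, 28, 35]


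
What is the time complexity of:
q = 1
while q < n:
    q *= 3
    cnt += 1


Per nesting level: O(log n) = O(log n)
Complexity: O(log n)


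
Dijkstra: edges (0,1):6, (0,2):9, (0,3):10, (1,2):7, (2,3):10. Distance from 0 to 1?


Dijkstra from 0:
Distances: {0: 0, 1: 6, 2: 9, 3: 10}
Shortest distance to 1 = 6, path = [0, 1]


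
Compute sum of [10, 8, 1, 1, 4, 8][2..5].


Prefix sums: [0, 10, 18, 19, 20, 24, 32]
Sum[2..5] = prefix[6] - prefix[2] = 32 - 18 = 14


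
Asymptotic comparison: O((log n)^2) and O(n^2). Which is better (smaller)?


polylogarithmic grows slower than quadratic
O((log n)^2) is asymptotically smaller; O(n^2) grows faster
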